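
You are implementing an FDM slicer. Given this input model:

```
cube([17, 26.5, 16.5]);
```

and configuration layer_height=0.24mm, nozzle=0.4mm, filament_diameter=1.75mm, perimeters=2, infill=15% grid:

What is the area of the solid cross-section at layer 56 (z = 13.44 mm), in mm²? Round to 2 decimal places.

At z = 13.44 mm: the cube (footprint 17×26.5) is included at this height (area 450.50 mm²). Overall, the cross-section is a single solid region. Net area = 450.50 mm².

450.50 mm²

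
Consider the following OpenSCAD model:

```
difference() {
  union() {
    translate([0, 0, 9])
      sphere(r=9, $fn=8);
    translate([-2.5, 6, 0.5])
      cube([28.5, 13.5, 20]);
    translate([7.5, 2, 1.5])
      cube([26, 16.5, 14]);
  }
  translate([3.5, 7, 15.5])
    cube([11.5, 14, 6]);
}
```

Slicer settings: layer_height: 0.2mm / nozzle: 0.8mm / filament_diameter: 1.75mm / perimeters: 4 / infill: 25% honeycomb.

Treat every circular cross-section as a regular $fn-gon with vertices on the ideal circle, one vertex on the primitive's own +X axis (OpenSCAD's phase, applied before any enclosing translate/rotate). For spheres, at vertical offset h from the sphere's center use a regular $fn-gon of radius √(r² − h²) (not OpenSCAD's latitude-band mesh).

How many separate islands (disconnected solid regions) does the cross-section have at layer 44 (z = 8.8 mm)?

1

At z = 8.8 mm: the r=9 sphere contributes a regular 8-gon of circumradius √(9²−0.2²) = 8.998; the cube at (-2.5, 6) is present — its section is the full 28.5×13.5 rectangle; the cube at (7.5, 2) is present — its section is the full 26×16.5 rectangle; Merging all regions: the regions partially overlap (shared area 248.71 mm²), so overlapping operands fuse into one piece — 1 connected region with 1 hole; the cube at (3.5, 7) is not intersected at this z (z outside [15.5, 21.5]); Taking the first minus the rest: none of the subtracted shapes is present at this height, so the result so far is unchanged — 1 connected region with 1 hole. Overall, the cross-section is one region with 1 hole. Island count = 1.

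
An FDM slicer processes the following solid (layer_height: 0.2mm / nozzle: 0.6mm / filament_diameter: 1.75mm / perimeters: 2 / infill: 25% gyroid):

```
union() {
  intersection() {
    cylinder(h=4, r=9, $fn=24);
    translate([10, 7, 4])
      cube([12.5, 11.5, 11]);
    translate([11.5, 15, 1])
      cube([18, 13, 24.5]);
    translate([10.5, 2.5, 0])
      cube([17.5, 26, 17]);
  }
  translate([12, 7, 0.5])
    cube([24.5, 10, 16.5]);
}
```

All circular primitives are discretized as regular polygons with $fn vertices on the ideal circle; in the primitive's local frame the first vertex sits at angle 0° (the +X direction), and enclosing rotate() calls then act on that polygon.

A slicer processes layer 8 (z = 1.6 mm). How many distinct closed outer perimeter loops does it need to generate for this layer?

At z = 1.6 mm: the cylinder: section is a regular 24-gon, circumradius r=9; the cube at (10, 7) is absent (z outside [4, 15]); the 18×13 cube at (11.5, 15) contributes its full rectangle; the 17.5×26 cube at (10.5, 2.5) contributes its full rectangle; Keeping only the common overlap: at least one operand is absent at this height, so nothing remains; the 24.5×10 cube at (12, 7) contributes its full rectangle; Taking the union: only the 24.5×10 cube at (12, 7) is present, so the union is just that shape — 1 connected region. The result has 1 disconnected region.

1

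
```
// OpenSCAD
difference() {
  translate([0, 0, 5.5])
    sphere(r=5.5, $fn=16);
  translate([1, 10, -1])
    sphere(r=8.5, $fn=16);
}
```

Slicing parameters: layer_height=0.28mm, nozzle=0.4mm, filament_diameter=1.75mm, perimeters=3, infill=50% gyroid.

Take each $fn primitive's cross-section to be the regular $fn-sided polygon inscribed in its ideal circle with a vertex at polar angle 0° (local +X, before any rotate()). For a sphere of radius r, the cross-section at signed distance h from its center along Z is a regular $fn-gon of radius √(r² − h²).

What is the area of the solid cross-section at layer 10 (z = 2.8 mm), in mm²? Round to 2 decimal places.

At z = 2.8 mm: the r=5.5 sphere slices to a regular 16-gon of circumradius 4.792 (√(r²−h²) with h=2.7 from center) (area = (16/2)·4.792²·sin(360°/16) = 70.29 mm²); the r=8.5 sphere at (1, 10) slices to a regular 16-gon of circumradius 7.603 (√(r²−h²) with h=3.8 from center) (area = (16/2)·7.603²·sin(360°/16) = 176.98 mm²); Taking the first minus the rest: starting from the r=5.5 sphere (70.29 mm²), the r=8.5 sphere at (1, 10) partially overlaps it — only the 10.02 mm² overlap (of its 176.98 mm²) is removed, clipping the outline — area = 60.27 mm². Overall, the cross-section is a single solid region. Net area = 60.27 mm².

60.27 mm²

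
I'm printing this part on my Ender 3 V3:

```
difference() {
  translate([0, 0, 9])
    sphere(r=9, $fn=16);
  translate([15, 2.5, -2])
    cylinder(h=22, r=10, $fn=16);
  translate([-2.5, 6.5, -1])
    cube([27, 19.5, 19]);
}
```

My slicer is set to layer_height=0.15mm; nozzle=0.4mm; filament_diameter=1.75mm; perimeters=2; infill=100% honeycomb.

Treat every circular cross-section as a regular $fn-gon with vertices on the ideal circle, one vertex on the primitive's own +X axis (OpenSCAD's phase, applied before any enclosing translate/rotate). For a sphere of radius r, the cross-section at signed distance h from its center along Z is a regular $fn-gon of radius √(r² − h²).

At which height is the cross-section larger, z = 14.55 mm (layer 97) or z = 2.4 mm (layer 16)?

Layer 97 (z = 14.55): the r=9 sphere contributes a regular 16-gon of circumradius √(9²−5.55²) = 7.085 (area = (16/2)·7.085²·sin(360°/16) = 153.68 mm²); the r=10 cylinder at (15, 2.5) gives a regular 16-gon of circumradius 10 (constant along its height) (area = (16/2)·10.000²·sin(360°/16) = 306.15 mm²); the cube at (-2.5, 6.5) is present — its section is the full 27×19.5 rectangle (area 526.50 mm²); After the difference (first − rest): starting from the r=9 sphere (153.68 mm²), the r=10 cylinder at (15, 2.5) partially overlaps it — only the 8.00 mm² overlap (of its 306.15 mm²) is removed, clipping the outline; the 27×19.5 cube at (-2.5, 6.5) partially overlaps it — only the 1.70 mm² overlap (of its 526.50 mm²) is removed, clipping the outline — area = 143.98 mm². So its area = 143.98 mm². Layer 16 (z = 2.4): the r=9 sphere slices to a regular 16-gon of circumradius 6.119 (√(r²−h²) with h=6.6 from center) (area = (16/2)·6.119²·sin(360°/16) = 114.62 mm²); the r=10 cylinder at (15, 2.5) gives a regular 16-gon of circumradius 10 (constant along its height) (area = (16/2)·10.000²·sin(360°/16) = 306.15 mm²); the cube at (-2.5, 6.5) is present — its section is the full 27×19.5 rectangle (area 526.50 mm²); After the difference (first − rest): starting from the r=9 sphere (114.62 mm²), the r=10 cylinder at (15, 2.5) partially overlaps it — only the 2.20 mm² overlap (of its 306.15 mm²) is removed, clipping the outline; the 27×19.5 cube at (-2.5, 6.5) misses the remaining region (no effect) — area = 112.42 mm². So its area = 112.42 mm². Layer 97 is larger (143.98 vs 112.42 mm²).

layer 97 (z = 14.55 mm)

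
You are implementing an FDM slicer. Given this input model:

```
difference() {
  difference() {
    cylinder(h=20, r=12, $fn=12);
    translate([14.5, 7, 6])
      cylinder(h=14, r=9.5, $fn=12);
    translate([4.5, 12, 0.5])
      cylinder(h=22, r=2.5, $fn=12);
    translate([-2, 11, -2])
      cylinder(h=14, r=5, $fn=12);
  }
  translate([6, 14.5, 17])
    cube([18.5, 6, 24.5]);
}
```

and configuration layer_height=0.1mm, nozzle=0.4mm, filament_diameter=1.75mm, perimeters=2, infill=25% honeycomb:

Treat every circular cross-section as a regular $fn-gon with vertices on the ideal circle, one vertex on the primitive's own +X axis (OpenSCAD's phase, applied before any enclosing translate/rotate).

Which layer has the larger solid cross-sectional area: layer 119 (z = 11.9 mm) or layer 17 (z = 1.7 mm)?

layer 17 (z = 1.7 mm)

Layer 119 (z = 11.9): the cylinder: section is a regular 12-gon, circumradius r=12 (area = (12/2)·12.000²·sin(360°/12) = 432.00 mm²); the r=9.5 cylinder at (14.5, 7) gives a regular 12-gon of circumradius 9.5 (constant along its height) (area = (12/2)·9.500²·sin(360°/12) = 270.75 mm²); the cylinder at (4.5, 12): section is a regular 12-gon, circumradius r=2.5 (area = (12/2)·2.500²·sin(360°/12) = 18.75 mm²); the cylinder at (-2, 11): section is a regular 12-gon, circumradius r=5 (area = (12/2)·5.000²·sin(360°/12) = 75.00 mm²); Subtracting the remaining from the first: starting from the r=12 cylinder (432.00 mm²), the r=9.5 cylinder at (14.5, 7) partially overlaps it — only the 45.03 mm² overlap (of its 270.75 mm²) is removed, clipping the outline; the r=2.5 cylinder at (4.5, 12) partially overlaps it — only the 3.81 mm² overlap (of its 18.75 mm²) is removed, clipping the outline; the r=5 cylinder at (-2, 11) partially overlaps it — only the 39.09 mm² overlap (of its 75.00 mm²) is removed, clipping the outline — area = 344.07 mm²; the cube at (6, 14.5) does not reach this height (z outside [17, 41.5]); Taking the first minus the rest: none of the subtracted shapes is present at this height, so that combined region is unchanged — area = 344.07 mm². So its area = 344.07 mm². Layer 17 (z = 1.7): the cylinder: section is a regular 12-gon, circumradius r=12 (area = (12/2)·12.000²·sin(360°/12) = 432.00 mm²); the cylinder at (14.5, 7) does not reach this height (z outside [6, 20]); the r=2.5 cylinder at (4.5, 12) contributes a regular 12-gon of circumradius 2.5 (area = (12/2)·2.500²·sin(360°/12) = 18.75 mm²); the r=5 cylinder at (-2, 11) contributes a regular 12-gon of circumradius 5 (area = (12/2)·5.000²·sin(360°/12) = 75.00 mm²); Subtracting the remaining from the first: starting from the r=12 cylinder (432.00 mm²), the r=2.5 cylinder at (4.5, 12) partially overlaps it — only the 3.89 mm² overlap (of its 18.75 mm²) is removed, clipping the outline; the r=5 cylinder at (-2, 11) partially overlaps it — only the 39.09 mm² overlap (of its 75.00 mm²) is removed, clipping the outline — area = 389.02 mm²; the cube at (6, 14.5) does not reach this height (z outside [17, 41.5]); Subtracting the remaining from the first: none of the subtracted shapes is present at this height, so the result so far is unchanged — area = 389.02 mm². So its area = 389.02 mm². Layer 17 is larger (389.02 vs 344.07 mm²).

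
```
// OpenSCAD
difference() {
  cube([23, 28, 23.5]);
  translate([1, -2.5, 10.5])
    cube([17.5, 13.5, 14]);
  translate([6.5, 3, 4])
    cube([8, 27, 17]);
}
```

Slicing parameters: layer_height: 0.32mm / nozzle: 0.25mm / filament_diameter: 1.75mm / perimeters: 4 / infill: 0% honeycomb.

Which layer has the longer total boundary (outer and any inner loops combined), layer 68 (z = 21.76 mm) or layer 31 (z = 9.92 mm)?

layer 31 (z = 9.92 mm)

Layer 68 (z = 21.76): the 23×28 cube contributes its full rectangle (perimeter 102.00 mm); the cube at (1, -2.5) is present — its section is the full 17.5×13.5 rectangle (perimeter 62.00 mm); the cube at (6.5, 3) is absent (z outside [4, 21]); After the difference (first − rest): starting from the 23×28 cube, the 17.5×13.5 cube at (1, -2.5) partially overlaps it — only the 192.50 mm² overlap (of its 236.25 mm²) is removed, clipping the outline — boundary = 124.00 mm. So its perimeter = 124.00 mm. Layer 31 (z = 9.92): the cube is present — its section is the full 23×28 rectangle (perimeter 102.00 mm); the cube at (1, -2.5) is not intersected at this z (z outside [10.5, 24.5]); the cube at (6.5, 3) is present — its section is the full 8×27 rectangle (perimeter 70.00 mm); Subtracting the remaining from the first: starting from the 23×28 cube, the 8×27 cube at (6.5, 3) partially overlaps it — only the 200.00 mm² overlap (of its 216.00 mm²) is removed, clipping the outline — boundary = 152.00 mm. So its perimeter = 152.00 mm. Layer 31 is larger (152.00 vs 124.00 mm).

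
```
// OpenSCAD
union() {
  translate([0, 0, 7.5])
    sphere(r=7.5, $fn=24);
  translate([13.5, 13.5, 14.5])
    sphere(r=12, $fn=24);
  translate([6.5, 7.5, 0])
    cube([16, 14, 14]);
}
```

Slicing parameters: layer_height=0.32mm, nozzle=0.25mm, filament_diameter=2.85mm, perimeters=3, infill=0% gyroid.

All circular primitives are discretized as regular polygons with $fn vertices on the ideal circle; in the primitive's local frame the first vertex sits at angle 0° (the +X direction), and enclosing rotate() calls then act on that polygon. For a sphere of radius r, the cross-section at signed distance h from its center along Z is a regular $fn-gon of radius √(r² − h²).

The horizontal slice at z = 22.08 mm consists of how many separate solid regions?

1

At z = 22.08 mm: the sphere is absent (|z−center|=14.580 > r=7.5); the r=12 sphere at (13.5, 13.5) slices to a regular 24-gon of circumradius 9.303 (√(r²−h²) with h=7.58 from center); the cube at (6.5, 7.5) is absent (z outside [0, 14]); Combining (union): only the r=12 sphere at (13.5, 13.5) is present, so the union is just that shape — 1 connected region. The result has 1 disconnected region.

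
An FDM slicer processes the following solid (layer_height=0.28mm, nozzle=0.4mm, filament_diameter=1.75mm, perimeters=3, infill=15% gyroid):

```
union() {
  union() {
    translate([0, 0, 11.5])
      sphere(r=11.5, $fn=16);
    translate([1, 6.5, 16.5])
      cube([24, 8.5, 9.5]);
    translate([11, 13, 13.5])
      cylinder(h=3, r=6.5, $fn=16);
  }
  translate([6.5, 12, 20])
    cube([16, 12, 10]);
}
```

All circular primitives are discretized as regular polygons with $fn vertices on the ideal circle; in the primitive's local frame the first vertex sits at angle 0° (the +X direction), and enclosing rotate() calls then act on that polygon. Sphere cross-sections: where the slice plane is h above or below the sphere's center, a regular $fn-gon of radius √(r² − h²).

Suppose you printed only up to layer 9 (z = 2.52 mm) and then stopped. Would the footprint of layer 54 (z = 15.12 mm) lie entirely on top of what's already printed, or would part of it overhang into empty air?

part overhangs

Compare the two slices. At z = 2.52: the r=11.5 sphere slices to a regular 16-gon of circumradius 7.184 (√(r²−h²) with h=8.98 from center) (area = (16/2)·7.184²·sin(360°/16) = 158.00 mm²); the cube at (1, 6.5) is not intersected at this z (z outside [16.5, 26]); the cylinder at (11, 13) does not reach this height (z outside [13.5, 16.5]); Taking the union: only the r=11.5 sphere is present, so the union is just that shape — area = 158.00 mm²; the cube at (6.5, 12) is absent (z outside [20, 30]); Combining (union): only the result so far is present, so the union is just that shape — area = 158.00 mm². At z = 15.12: the r=11.5 sphere contributes a regular 16-gon of circumradius √(11.5²−3.62²) = 10.915 (area = (16/2)·10.915²·sin(360°/16) = 364.76 mm²); the cube at (1, 6.5) does not reach this height (z outside [16.5, 26]); the r=6.5 cylinder at (11, 13) gives a regular 16-gon of circumradius 6.5 (constant along its height) (area = (16/2)·6.500²·sin(360°/16) = 129.35 mm²); Taking the union: the regions partially overlap — summed areas 494.11 mm² minus the doubly-counted overlap 0.30 mm² gives 493.81 mm² — area = 493.81 mm²; the cube at (6.5, 12) does not reach this height (z outside [20, 30]); Merging all regions: only the result so far is present, so the union is just that shape — area = 493.81 mm². Checking containment: at z = 15.12 the cross-section extends beyond the z = 2.52 cross-section by about 335.81 mm².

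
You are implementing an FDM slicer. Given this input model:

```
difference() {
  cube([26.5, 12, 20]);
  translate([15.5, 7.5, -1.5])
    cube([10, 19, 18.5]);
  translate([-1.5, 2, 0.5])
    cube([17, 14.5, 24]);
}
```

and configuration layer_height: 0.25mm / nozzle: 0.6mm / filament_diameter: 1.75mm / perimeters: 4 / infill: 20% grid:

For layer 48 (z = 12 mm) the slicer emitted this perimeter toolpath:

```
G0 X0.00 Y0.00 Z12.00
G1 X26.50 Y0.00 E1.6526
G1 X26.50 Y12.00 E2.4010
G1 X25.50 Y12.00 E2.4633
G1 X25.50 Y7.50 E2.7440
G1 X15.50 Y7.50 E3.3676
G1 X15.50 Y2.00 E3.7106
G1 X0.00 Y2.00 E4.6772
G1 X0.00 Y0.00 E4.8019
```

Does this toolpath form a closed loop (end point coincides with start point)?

Start point (G0): (0.00, 0.00). End point (last G1): the path returns to the start — closed.

yes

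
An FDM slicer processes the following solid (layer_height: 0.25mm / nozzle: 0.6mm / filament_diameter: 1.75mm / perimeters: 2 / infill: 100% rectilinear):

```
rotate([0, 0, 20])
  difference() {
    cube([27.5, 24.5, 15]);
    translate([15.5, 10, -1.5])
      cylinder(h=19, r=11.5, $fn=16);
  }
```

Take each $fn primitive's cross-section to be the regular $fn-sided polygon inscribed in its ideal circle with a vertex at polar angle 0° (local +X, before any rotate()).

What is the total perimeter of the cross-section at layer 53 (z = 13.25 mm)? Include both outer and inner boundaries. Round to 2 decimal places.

At z = 13.25 mm: the 27.5×24.5 cube contributes its full rectangle (perimeter 104.00 mm); the r=11.5 cylinder at (15.5, 10) contributes a regular 16-gon of circumradius 11.5 (perimeter = 2·16·11.500·sin(180°/16) = 71.79 mm); Taking the first minus the rest: starting from the 27.5×24.5 cube, the r=11.5 cylinder at (15.5, 10) partially overlaps it — only the 394.95 mm² overlap (of its 404.88 mm²) is removed, clipping the outline — boundary = 153.90 mm; (rotated 20° about Z; rotation is an isometry so areas/perimeters/island counts are preserved). Overall, the cross-section is a single solid region. Total boundary length (outer) = 153.90 mm.

153.90 mm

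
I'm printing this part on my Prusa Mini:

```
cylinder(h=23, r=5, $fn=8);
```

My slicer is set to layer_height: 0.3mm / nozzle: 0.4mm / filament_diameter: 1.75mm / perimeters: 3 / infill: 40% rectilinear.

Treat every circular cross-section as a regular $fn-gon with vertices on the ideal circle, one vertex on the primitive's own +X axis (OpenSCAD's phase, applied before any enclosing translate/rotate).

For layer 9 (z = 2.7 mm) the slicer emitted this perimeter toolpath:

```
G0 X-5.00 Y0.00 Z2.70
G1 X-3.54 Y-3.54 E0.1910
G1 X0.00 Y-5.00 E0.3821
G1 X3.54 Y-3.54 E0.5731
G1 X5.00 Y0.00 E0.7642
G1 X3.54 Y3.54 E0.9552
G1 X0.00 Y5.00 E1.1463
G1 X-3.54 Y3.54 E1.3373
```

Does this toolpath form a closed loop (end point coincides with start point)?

no

Start point (G0): (-5.00, 0.00). End point (last G1): the path does not return to the start — open.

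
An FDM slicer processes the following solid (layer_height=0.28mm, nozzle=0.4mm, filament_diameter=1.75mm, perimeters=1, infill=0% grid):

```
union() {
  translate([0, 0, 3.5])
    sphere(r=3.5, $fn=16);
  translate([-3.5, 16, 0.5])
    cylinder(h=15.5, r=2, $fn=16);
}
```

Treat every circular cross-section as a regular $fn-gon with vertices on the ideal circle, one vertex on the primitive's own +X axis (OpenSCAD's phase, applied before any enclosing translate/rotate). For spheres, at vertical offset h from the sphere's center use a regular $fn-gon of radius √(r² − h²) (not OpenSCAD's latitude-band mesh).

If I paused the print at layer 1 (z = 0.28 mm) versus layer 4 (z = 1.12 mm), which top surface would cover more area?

Layer 1 (z = 0.28): the r=3.5 sphere slices to a regular 16-gon of circumradius 1.372 (√(r²−h²) with h=3.22 from center) (area = (16/2)·1.372²·sin(360°/16) = 5.76 mm²); the cylinder at (-3.5, 16) is absent (z outside [0.5, 16]); Taking the union: only the r=3.5 sphere is present, so the union is just that shape — area = 5.76 mm². So its area = 5.76 mm². Layer 4 (z = 1.12): the sphere: section is a regular 16-gon, circumradius = √(r²−h²) = √(3.5²−2.38²) = 2.566 (area = (16/2)·2.566²·sin(360°/16) = 20.16 mm²); the r=2 cylinder at (-3.5, 16) gives a regular 16-gon of circumradius 2 (constant along its height) (area = (16/2)·2.000²·sin(360°/16) = 12.25 mm²); Combining (union): the 2 present regions are separate (no shared area or edge), so areas and boundary lengths simply add and each stays a separate island — area = 32.41 mm². So its area = 32.41 mm². Layer 4 is larger (32.41 vs 5.76 mm²).

layer 4 (z = 1.12 mm)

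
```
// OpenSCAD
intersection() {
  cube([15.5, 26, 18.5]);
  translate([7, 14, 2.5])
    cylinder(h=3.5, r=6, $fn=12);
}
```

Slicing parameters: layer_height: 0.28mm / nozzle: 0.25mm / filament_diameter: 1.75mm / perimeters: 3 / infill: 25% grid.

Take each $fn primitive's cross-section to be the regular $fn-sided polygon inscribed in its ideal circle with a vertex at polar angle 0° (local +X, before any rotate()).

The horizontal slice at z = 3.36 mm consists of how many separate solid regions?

1

At z = 3.36 mm: the 15.5×26 cube contributes its full rectangle; the cylinder at (7, 14): section is a regular 12-gon, circumradius r=6; Keeping only the common overlap: the r=6 cylinder at (7, 14) lies inside the 15.5×26 cube, so the common part is the r=6 cylinder at (7, 14) itself — 1 connected region. The result has 1 disconnected region.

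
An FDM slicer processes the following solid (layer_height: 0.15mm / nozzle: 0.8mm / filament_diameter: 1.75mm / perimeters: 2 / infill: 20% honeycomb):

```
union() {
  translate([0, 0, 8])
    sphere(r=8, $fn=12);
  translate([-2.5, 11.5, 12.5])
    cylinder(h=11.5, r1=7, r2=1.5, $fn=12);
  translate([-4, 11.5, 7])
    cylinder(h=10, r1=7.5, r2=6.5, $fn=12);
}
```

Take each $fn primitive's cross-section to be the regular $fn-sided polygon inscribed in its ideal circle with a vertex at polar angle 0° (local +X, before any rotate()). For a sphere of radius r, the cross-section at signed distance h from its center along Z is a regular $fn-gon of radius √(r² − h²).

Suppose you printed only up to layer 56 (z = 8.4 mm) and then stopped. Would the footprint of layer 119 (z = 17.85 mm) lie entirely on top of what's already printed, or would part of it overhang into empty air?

entirely on top

Compare the two slices. At z = 8.4: the r=8 sphere slices to a regular 12-gon of circumradius 7.990 (√(r²−h²) with h=0.4 from center) (area = (12/2)·7.990²·sin(360°/12) = 191.52 mm²); the cone at (-2.5, 11.5) is not intersected at this z (z outside [12.5, 24]); the cone at (-4, 11.5): at t=0.140 of its height the radius interpolates to r₁+(r₂−r₁)t = 7.360, giving a regular 12-gon of that circumradius (area = (12/2)·7.360²·sin(360°/12) = 162.51 mm²); Taking the union: the regions partially overlap — summed areas 354.03 mm² minus the doubly-counted overlap 16.66 mm² gives 337.37 mm² — area = 337.37 mm². At z = 17.85: the sphere is not intersected at this z (|z−center|=9.850 > r=8); the cone at (-2.5, 11.5) contributes a regular 12-gon of circumradius 4.441 (interpolated between r1=7 and r2=1.5 at t=0.465) (area = (12/2)·4.441²·sin(360°/12) = 59.18 mm²); the cone at (-4, 11.5) does not reach this height (z outside [7, 17]); Combining (union): only the cone at (-2.5, 11.5) is present, so the union is just that shape — area = 59.18 mm². Checking containment: the cross-section at z = 17.85 is a subset of the cross-section at z = 8.4.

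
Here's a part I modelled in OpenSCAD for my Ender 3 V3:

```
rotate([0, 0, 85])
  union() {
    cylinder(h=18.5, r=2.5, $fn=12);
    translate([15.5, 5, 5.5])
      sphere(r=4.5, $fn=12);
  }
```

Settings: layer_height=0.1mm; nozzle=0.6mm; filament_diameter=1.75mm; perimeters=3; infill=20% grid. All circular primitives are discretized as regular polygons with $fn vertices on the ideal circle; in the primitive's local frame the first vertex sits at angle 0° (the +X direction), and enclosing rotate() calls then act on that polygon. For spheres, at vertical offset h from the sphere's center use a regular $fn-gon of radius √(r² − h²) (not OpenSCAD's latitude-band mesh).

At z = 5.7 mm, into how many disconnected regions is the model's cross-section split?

2

At z = 5.7 mm: the r=2.5 cylinder contributes a regular 12-gon of circumradius 2.5; the r=4.5 sphere at (15.5, 5) slices to a regular 12-gon of circumradius 4.496 (√(r²−h²) with h=0.2 from center); Merging all regions: the 2 present regions are separate (no shared area or edge), so areas and boundary lengths simply add and each stays a separate island — 2 connected regions; (whole slice rotated 85° about Z — lengths, areas and connectivity unchanged). The result has 2 disconnected regions.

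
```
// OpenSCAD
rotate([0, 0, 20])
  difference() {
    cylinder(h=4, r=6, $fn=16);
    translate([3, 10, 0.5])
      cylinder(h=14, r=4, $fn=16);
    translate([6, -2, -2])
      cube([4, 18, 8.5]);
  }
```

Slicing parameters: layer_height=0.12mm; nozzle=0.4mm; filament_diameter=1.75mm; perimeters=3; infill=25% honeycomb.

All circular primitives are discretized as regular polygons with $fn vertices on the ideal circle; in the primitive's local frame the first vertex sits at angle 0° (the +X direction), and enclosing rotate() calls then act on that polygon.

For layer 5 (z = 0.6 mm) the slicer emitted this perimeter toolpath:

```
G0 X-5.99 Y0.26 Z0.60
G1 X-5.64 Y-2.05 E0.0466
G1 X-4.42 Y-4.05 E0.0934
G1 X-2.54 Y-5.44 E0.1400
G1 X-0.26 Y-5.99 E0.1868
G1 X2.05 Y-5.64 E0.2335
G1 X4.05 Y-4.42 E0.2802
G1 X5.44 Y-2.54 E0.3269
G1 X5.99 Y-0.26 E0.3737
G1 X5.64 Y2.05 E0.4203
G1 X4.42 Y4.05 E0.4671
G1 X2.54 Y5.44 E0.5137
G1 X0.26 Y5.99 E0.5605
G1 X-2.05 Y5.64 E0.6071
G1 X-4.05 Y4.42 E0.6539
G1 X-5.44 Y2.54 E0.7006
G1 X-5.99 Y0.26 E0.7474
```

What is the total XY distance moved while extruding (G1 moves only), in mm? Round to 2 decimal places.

Sum the Euclidean lengths of each G1 segment: total = 37.45 mm.

37.45 mm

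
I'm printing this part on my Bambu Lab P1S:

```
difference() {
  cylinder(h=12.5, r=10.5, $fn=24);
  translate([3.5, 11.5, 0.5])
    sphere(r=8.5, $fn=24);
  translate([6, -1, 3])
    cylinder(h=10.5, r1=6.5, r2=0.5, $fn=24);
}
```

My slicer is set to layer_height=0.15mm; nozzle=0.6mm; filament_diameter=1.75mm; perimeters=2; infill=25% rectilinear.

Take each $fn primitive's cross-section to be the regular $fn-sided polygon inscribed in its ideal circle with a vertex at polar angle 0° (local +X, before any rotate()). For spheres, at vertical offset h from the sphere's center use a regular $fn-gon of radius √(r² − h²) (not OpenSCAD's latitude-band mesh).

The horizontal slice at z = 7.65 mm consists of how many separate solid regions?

At z = 7.65 mm: the r=10.5 cylinder contributes a regular 24-gon of circumradius 10.5; the r=8.5 sphere at (3.5, 11.5) slices to a regular 24-gon of circumradius 4.596 (√(r²−h²) with h=7.15 from center); the cone at (6, -1) contributes a regular 24-gon of circumradius 3.843 (interpolated between r1=6.5 and r2=0.5 at t=0.443); Taking the first minus the rest: starting from the r=10.5 cylinder, the r=8.5 sphere at (3.5, 11.5) partially overlaps it — only the 16.38 mm² overlap (of its 65.62 mm²) is removed, clipping the outline; the cone at (6, -1) lies wholly inside it (removes its full 45.87 mm² and its 24.08 mm outline becomes a hole wall) — 1 connected region with 1 hole. The result has 1 disconnected region.

1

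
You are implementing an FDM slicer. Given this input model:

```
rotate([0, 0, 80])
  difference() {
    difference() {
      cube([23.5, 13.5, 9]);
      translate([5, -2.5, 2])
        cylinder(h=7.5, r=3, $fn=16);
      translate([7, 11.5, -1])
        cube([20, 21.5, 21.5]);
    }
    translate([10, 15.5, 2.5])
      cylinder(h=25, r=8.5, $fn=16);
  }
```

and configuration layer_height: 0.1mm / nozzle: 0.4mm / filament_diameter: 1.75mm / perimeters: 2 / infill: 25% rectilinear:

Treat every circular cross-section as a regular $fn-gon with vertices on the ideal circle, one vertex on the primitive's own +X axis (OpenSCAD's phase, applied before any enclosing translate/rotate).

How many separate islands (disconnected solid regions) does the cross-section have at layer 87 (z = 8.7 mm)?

1

At z = 8.7 mm: the 23.5×13.5 cube contributes its full rectangle; the cylinder at (5, -2.5): section is a regular 16-gon, circumradius r=3; the 20×21.5 cube at (7, 11.5) contributes its full rectangle; Subtracting the remaining from the first: starting from the 23.5×13.5 cube, the r=3 cylinder at (5, -2.5) partially overlaps it — only the 1.00 mm² overlap (of its 27.55 mm²) is removed, clipping the outline; the 20×21.5 cube at (7, 11.5) partially overlaps it — only the 33.00 mm² overlap (of its 430.00 mm²) is removed, clipping the outline — 1 connected region; the r=8.5 cylinder at (10, 15.5) contributes a regular 16-gon of circumradius 8.5; After the difference (first − rest): starting from that combined region, the r=8.5 cylinder at (10, 15.5) partially overlaps it — only the 55.72 mm² overlap (of its 221.19 mm²) is removed, clipping the outline — 1 connected region; (whole slice rotated 80° about Z — lengths, areas and connectivity unchanged). Overall, the cross-section is a single solid region. Island count = 1.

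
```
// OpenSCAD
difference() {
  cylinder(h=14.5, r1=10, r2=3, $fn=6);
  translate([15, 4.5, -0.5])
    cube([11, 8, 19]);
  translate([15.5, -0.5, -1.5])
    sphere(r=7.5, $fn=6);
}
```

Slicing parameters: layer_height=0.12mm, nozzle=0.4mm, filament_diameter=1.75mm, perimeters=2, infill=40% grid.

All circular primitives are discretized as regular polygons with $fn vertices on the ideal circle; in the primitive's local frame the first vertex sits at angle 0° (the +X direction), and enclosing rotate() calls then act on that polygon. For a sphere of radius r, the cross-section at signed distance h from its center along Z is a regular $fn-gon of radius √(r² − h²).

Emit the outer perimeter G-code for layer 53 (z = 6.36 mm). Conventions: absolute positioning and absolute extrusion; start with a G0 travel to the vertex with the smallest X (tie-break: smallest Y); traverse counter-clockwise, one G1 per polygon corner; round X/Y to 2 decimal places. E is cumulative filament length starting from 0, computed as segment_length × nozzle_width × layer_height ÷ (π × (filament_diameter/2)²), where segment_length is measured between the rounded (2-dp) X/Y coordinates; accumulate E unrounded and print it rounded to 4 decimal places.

G0 X-6.93 Y0.00 Z6.36
G1 X-3.46 Y-6.00 E0.1383
G1 X3.46 Y-6.00 E0.2764
G1 X6.93 Y0.00 E0.4147
G1 X3.46 Y6.00 E0.5531
G1 X-3.46 Y6.00 E0.6911
G1 X-6.93 Y0.00 E0.8295

At z = 6.36 mm: the cone contributes a regular 6-gon of circumradius 6.930 (interpolated between r1=10 and r2=3 at t=0.439); the cube at (15, 4.5) is present — its section is the full 11×8 rectangle; the sphere at (15.5, -0.5) does not reach this height (|z−center|=7.860 > r=7.5); Taking the first minus the rest: starting from the cone, the 11×8 cube at (15, 4.5) misses the remaining region (no effect) — 1 connected region. The outline is a single polygon with 6 vertices. Extrusion per mm of travel: 0.4 × 0.12 / (π × 0.875²) = 0.019956. Accumulating E over each segment gives final E = 0.8295.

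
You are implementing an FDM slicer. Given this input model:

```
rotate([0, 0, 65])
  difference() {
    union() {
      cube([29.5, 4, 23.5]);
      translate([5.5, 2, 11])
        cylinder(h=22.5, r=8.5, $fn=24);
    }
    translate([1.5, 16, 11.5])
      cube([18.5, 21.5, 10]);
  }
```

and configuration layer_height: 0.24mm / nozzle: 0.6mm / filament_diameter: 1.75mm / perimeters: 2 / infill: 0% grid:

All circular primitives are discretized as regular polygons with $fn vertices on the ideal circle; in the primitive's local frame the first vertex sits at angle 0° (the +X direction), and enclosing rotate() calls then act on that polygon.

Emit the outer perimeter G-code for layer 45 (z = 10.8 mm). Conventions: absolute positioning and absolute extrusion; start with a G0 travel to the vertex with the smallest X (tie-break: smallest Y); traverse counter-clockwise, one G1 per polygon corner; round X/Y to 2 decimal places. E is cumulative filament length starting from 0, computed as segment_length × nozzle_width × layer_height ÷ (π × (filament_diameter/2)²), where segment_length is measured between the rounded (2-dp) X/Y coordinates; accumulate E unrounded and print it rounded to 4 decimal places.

At z = 10.8 mm: the cube is present — its section is the full 29.5×4 rectangle; the cylinder at (5.5, 2) is not intersected at this z (z outside [11, 33.5]); Merging all regions: only the 29.5×4 cube is present, so the union is just that shape — 1 connected region; the cube at (1.5, 16) is not intersected at this z (z outside [11.5, 21.5]); Taking the first minus the rest: none of the subtracted shapes is present at this height, so that combined region is unchanged — 1 connected region; (whole slice rotated 65° about Z — lengths, areas and connectivity unchanged). The outline is a single polygon with 4 vertices. Extrusion per mm of travel: 0.6 × 0.24 / (π × 0.875²) = 0.059868. Accumulating E over each segment gives final E = 4.0122.

G0 X-3.63 Y1.69 Z10.80
G1 X0.00 Y0.00 E0.2397
G1 X12.47 Y26.74 E2.0061
G1 X8.84 Y28.43 E2.2458
G1 X-3.63 Y1.69 E4.0122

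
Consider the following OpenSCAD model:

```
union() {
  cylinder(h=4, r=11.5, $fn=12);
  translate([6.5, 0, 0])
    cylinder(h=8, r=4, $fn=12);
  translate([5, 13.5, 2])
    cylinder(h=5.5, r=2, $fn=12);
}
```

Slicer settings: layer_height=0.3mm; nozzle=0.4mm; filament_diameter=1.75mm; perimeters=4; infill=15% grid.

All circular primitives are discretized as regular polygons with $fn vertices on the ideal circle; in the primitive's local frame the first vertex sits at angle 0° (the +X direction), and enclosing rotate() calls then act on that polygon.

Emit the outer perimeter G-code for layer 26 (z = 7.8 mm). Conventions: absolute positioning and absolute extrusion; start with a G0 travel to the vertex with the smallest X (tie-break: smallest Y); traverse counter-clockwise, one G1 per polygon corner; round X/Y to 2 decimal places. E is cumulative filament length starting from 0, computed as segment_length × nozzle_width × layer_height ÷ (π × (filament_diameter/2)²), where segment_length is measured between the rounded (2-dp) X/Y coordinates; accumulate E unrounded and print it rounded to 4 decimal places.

At z = 7.8 mm: the cylinder is not intersected at this z (z outside [0, 4]); the cylinder at (6.5, 0): section is a regular 12-gon, circumradius r=4; the cylinder at (5, 13.5) does not reach this height (z outside [2, 7.5]); Combining (union): only the r=4 cylinder at (6.5, 0) is present, so the union is just that shape — 1 connected region. The outline is a single polygon with 12 vertices. Extrusion per mm of travel: 0.4 × 0.3 / (π × 0.875²) = 0.049890. Accumulating E over each segment gives final E = 1.2389.

G0 X2.50 Y0.00 Z7.80
G1 X3.04 Y-2.00 E0.1034
G1 X4.50 Y-3.46 E0.2064
G1 X6.50 Y-4.00 E0.3097
G1 X8.50 Y-3.46 E0.4131
G1 X9.96 Y-2.00 E0.5161
G1 X10.50 Y0.00 E0.6194
G1 X9.96 Y2.00 E0.7228
G1 X8.50 Y3.46 E0.8258
G1 X6.50 Y4.00 E0.9292
G1 X4.50 Y3.46 E1.0325
G1 X3.04 Y2.00 E1.1355
G1 X2.50 Y0.00 E1.2389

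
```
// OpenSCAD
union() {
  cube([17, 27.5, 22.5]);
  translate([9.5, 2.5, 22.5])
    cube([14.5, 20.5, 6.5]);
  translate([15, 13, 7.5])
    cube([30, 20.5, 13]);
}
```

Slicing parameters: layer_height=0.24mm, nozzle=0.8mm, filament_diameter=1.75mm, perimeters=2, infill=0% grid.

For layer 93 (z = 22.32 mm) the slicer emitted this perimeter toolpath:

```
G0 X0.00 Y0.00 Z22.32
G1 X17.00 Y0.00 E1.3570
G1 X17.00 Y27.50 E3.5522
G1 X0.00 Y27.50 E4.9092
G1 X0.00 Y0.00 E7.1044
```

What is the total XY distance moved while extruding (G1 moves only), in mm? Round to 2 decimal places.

89.00 mm

Sum the Euclidean lengths of each G1 segment: total = 89.00 mm.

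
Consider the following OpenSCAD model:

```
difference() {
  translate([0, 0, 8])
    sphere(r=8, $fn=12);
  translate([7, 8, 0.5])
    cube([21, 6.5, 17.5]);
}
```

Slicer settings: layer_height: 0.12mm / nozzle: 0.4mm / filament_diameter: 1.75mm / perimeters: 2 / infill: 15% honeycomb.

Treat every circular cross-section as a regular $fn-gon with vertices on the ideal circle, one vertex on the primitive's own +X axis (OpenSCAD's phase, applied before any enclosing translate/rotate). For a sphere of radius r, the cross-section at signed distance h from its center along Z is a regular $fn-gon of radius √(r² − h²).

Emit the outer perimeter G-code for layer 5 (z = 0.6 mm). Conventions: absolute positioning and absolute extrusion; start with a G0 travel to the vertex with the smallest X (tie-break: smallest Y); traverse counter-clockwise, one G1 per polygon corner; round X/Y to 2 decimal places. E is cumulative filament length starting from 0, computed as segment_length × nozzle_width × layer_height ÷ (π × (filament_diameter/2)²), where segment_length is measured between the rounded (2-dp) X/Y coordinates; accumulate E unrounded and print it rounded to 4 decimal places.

G0 X-3.04 Y0.00 Z0.60
G1 X-2.63 Y-1.52 E0.0314
G1 X-1.52 Y-2.63 E0.0627
G1 X0.00 Y-3.04 E0.0942
G1 X1.52 Y-2.63 E0.1256
G1 X2.63 Y-1.52 E0.1569
G1 X3.04 Y0.00 E0.1883
G1 X2.63 Y1.52 E0.2197
G1 X1.52 Y2.63 E0.2511
G1 X0.00 Y3.04 E0.2825
G1 X-1.52 Y2.63 E0.3139
G1 X-2.63 Y1.52 E0.3452
G1 X-3.04 Y0.00 E0.3766

At z = 0.6 mm: the sphere: section is a regular 12-gon, circumradius = √(r²−h²) = √(8²−7.4²) = 3.040; the cube at (7, 8) (footprint 21×6.5) is included at this height; Subtracting the remaining from the first: starting from the r=8 sphere, the 21×6.5 cube at (7, 8) misses the remaining region (no effect) — 1 connected region. The outline is a single polygon with 12 vertices. Extrusion per mm of travel: 0.4 × 0.12 / (π × 0.875²) = 0.019956. Accumulating E over each segment gives final E = 0.3766.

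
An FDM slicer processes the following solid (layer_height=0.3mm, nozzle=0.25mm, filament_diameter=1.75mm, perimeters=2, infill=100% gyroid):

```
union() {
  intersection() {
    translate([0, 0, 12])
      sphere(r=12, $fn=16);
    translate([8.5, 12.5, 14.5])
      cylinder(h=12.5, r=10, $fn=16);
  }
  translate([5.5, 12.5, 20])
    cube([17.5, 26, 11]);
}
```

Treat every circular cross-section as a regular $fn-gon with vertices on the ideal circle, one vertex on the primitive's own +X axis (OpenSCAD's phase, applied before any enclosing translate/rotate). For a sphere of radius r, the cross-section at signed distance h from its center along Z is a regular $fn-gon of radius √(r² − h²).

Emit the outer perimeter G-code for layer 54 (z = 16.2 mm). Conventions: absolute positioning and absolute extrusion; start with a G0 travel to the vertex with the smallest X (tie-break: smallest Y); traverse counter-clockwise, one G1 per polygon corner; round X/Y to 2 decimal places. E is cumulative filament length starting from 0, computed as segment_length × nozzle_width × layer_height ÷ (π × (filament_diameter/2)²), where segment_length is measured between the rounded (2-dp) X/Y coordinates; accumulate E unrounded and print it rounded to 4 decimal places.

At z = 16.2 mm: the sphere: section is a regular 16-gon, circumradius = √(r²−h²) = √(12²−4.2²) = 11.241; the cylinder at (8.5, 12.5): section is a regular 16-gon, circumradius r=10; Taking the intersection: the r=10 cylinder at (8.5, 12.5) partially overlaps the r=12 sphere; clipping to the common part keeps 58.41 mm² — 1 connected region; the cube at (5.5, 12.5) is absent (z outside [20, 31]); Merging all regions: only that combined region is present, so the union is just that shape — 1 connected region. The outline is a single polygon with 10 vertices. Extrusion per mm of travel: 0.25 × 0.3 / (π × 0.875²) = 0.031181. Accumulating E over each segment gives final E = 0.9998.

G0 X-1.20 Y11.00 Z16.20
G1 X-0.74 Y8.67 E0.0741
G1 X1.43 Y5.43 E0.1956
G1 X4.67 Y3.26 E0.3172
G1 X8.50 Y2.50 E0.4390
G1 X10.66 Y2.93 E0.5077
G1 X10.39 Y4.30 E0.5512
G1 X7.95 Y7.95 E0.6881
G1 X4.30 Y10.39 E0.8250
G1 X0.00 Y11.24 E0.9617
G1 X-1.20 Y11.00 E0.9998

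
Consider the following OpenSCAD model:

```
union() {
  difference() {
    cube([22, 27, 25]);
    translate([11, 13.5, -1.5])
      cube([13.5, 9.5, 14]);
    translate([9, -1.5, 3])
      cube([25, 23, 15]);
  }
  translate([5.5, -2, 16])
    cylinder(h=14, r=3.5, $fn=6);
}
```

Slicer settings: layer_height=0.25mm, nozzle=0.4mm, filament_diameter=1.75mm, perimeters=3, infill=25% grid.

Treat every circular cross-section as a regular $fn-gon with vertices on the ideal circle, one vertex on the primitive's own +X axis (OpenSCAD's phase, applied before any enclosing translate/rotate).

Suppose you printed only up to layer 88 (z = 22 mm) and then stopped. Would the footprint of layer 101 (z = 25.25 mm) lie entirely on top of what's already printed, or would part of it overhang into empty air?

entirely on top

Compare the two slices. At z = 22: the cube is present — its section is the full 22×27 rectangle (area 594.00 mm²); the cube at (11, 13.5) does not reach this height (z outside [-1.5, 12.5]); the cube at (9, -1.5) does not reach this height (z outside [3, 18]); Subtracting the remaining from the first: none of the subtracted shapes is present at this height, so the 22×27 cube is unchanged — area = 594.00 mm²; the r=3.5 cylinder at (5.5, -2) gives a regular 6-gon of circumradius 3.5 (constant along its height) (area = (6/2)·3.500²·sin(360°/6) = 31.83 mm²); Taking the union: the regions partially overlap — summed areas 625.83 mm² minus the doubly-counted overlap 4.22 mm² gives 621.60 mm² — area = 621.60 mm². At z = 25.25: the cube is not intersected at this z (z outside [0, 25]); the cube at (11, 13.5) is absent (z outside [-1.5, 12.5]); the cube at (9, -1.5) is not intersected at this z (z outside [3, 18]); Taking the first minus the rest: the first operand is absent here, so nothing remains; the r=3.5 cylinder at (5.5, -2) contributes a regular 6-gon of circumradius 3.5 (area = (6/2)·3.500²·sin(360°/6) = 31.83 mm²); Taking the union: only the r=3.5 cylinder at (5.5, -2) is present, so the union is just that shape — area = 31.83 mm². Checking containment: the cross-section at z = 25.25 is a subset of the cross-section at z = 22.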